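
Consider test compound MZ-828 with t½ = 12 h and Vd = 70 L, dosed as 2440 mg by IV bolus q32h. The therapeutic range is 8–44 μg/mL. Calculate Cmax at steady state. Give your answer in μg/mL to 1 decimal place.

41.4 μg/mL

τ/t½ = 32/12 ≈ 2.6667, so fraction remaining f = (1/2)^(32/12) ≈ 0.1575.
At steady state, accumulation factor R = 1/(1 − e^(−kτ)) ≈ 1.1869.
Each bolus raises the concentration by D/Vd = 2440/70 ≈ 34.857 μg/mL.
Steady-state peak Cmax,ss = C₀·R ≈ 34.857 × 1.1869 ≈ 41.372 μg/mL.
Peak 41.4 μg/mL vs MTC 44 μg/mL: below toxic threshold.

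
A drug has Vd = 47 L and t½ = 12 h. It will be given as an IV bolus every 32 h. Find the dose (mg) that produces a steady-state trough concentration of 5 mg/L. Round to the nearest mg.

1257 mg

τ/t½ = 32/12 ≈ 2.6667, so f = (1/2)^(32/12) ≈ 0.157490.
Cmin,ss = (D/Vd)·f/(1−f), so D = Cmin,ss·Vd·(1−f)/f.
D = 5 × 47 × (1−f)/f ≈ 5 × 47 × 5.34961 ≈ 1257.16 mg.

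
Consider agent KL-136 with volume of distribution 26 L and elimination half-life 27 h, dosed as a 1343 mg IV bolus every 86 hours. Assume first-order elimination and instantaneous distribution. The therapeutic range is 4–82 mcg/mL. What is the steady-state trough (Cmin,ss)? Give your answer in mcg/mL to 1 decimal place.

k = ln2/t½ = ln2/27 ≈ 0.025672 h⁻¹; fraction remaining f = e^(−kτ) = e^(−0.025672×86) ≈ 0.1099.
Each bolus raises the concentration by D/Vd = 1343/26 ≈ 51.654 mcg/mL.
Steady-state trough Cmin,ss = C₀·f/(1−f) ≈ 51.654 × 0.1099/0.8901 ≈ 6.378 mcg/mL.
Trough 6.4 mcg/mL vs MEC 4 mcg/mL: adequate.

6.4 mcg/mL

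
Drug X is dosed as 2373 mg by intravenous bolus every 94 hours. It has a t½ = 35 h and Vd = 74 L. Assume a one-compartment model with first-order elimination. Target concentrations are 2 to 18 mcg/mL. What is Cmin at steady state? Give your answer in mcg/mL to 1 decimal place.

k = ln2/t½ = ln2/35 ≈ 0.019804 h⁻¹; fraction remaining f = e^(−kτ) = e^(−0.019804×94) ≈ 0.1554.
At steady state, accumulation factor R = 1/(1 − e^(−kτ)) ≈ 1.1840.
Each bolus raises the concentration by D/Vd = 2373/74 ≈ 32.068 mcg/mL.
Steady-state peak Cmax,ss = C₀·R ≈ 32.068 × 1.1840 ≈ 37.969 mcg/mL.
One interval later, Cmin,ss = Cmax,ss·e^(−kτ) ≈ 37.969 × 0.1554 ≈ 5.900 mcg/mL.
Trough 5.9 mcg/mL vs MEC 2 mcg/mL: adequate.

5.9 mcg/mL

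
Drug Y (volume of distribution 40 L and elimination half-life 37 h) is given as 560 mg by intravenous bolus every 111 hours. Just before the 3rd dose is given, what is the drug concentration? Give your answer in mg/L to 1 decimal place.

f = (1/2)^(τ/t½) = (1/2)^(111/37) ≈ 0.1250.
C₀ = D/Vd = 560/40 ≈ 14.000 mg/L.
Before the 3rd dose, 2 doses have been given. Superposition: Cmin = C₀·(f + f²).
≈ 14.000 × (0.1250 + 0.0156) ≈ 14.000 × 0.1406 ≈ 1.968 mg/L.

2.0 mg/L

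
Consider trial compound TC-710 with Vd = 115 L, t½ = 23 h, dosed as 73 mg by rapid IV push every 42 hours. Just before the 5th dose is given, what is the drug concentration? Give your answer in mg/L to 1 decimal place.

f = (1/2)^(τ/t½) = (1/2)^(42/23) ≈ 0.2820.
C₀ = D/Vd = 73/115 ≈ 0.635 mg/L.
Before the 5th dose, 4 doses have been given. Superposition: Cmin = C₀·(f + f² + … + f^4).
≈ 0.635 × (0.2820 + 0.0795 + 0.0224 + 0.0063) ≈ 0.635 × 0.3902 ≈ 0.248 mg/L.

0.2 mg/L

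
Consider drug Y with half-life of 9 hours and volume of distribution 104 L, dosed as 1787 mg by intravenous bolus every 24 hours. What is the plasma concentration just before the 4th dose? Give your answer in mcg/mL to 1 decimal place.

3.2 mcg/mL

f = (1/2)^(τ/t½) = (1/2)^(24/9) ≈ 0.1575.
C₀ = D/Vd = 1787/104 ≈ 17.183 mcg/mL.
Before the 4th dose, 3 doses have been given. Superposition: Cmin = C₀·(f + f² + … + f^3).
≈ 17.183 × (0.1575 + 0.0248 + 0.0039) ≈ 17.183 × 0.1862 ≈ 3.199 mcg/mL.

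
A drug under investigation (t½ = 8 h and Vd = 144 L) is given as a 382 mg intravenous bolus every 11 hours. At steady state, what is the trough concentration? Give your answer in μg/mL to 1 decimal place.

1.7 μg/mL

τ/t½ = 11/8 ≈ 1.375, so fraction remaining f = (1/2)^(11/8) ≈ 0.3856.
Single-dose peak C₀ = D/Vd = 382/144 ≈ 2.653 μg/mL.
Steady-state trough Cmin,ss = C₀·f/(1−f) ≈ 2.653 × 0.3856/0.6144 ≈ 1.665 μg/mL.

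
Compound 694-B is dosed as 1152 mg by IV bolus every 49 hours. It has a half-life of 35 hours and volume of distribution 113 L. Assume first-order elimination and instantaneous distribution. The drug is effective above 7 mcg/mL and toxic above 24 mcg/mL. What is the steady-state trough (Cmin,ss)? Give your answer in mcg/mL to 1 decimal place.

k = ln2/t½ = ln2/35 ≈ 0.019804 h⁻¹; fraction remaining f = e^(−kτ) = e^(−0.019804×49) ≈ 0.3789.
Accumulation ratio R = 1/(1 − f) ≈ 1/0.6211 ≈ 1.6100.
Each bolus raises the concentration by D/Vd = 1152/113 ≈ 10.195 mcg/mL.
Steady-state peak Cmax,ss = C₀·R ≈ 10.195 × 1.6100 ≈ 16.414 mcg/mL.
Steady-state trough Cmin,ss = Cmax,ss·f ≈ 16.414 × 0.3789 ≈ 6.219 mcg/mL.
Trough 6.2 mcg/mL vs MEC 7 mcg/mL: subtherapeutic.

6.2 mcg/mL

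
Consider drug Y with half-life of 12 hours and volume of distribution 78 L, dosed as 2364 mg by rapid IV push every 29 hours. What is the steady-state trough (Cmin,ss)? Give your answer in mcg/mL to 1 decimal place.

7.0 mcg/mL

Over one 29-h interval, 29/12 ≈ 2.4167 half-lives elapse, leaving f ≈ 0.1873 of each dose.
Accumulation ratio R = 1/(1 − f) ≈ 1/0.8127 ≈ 1.2305.
Each bolus raises the concentration by D/Vd = 2364/78 ≈ 30.308 mcg/mL.
Cmax,ss = C₀/(1 − f) ≈ 30.308/0.8127 ≈ 37.293 mcg/mL.
Steady-state trough Cmin,ss = Cmax,ss·f ≈ 37.293 × 0.1873 ≈ 6.985 mcg/mL.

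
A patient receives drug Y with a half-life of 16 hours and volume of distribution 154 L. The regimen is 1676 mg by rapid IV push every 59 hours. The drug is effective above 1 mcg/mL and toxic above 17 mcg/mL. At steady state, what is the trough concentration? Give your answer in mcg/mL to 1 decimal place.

τ/t½ = 59/16 ≈ 3.6875, so fraction remaining f = (1/2)^(59/16) ≈ 0.0776.
Accumulation ratio R = 1/(1 − f) ≈ 1/0.9224 ≈ 1.0841.
Each bolus raises the concentration by D/Vd = 1676/154 ≈ 10.883 mcg/mL.
Cmax,ss = C₀/(1 − f) ≈ 10.883/0.9224 ≈ 11.799 mcg/mL.
One interval later, Cmin,ss = Cmax,ss·e^(−kτ) ≈ 11.799 × 0.0776 ≈ 0.916 mcg/mL.
Trough 0.9 mcg/mL vs MEC 1 mcg/mL: subtherapeutic.

0.9 mcg/mL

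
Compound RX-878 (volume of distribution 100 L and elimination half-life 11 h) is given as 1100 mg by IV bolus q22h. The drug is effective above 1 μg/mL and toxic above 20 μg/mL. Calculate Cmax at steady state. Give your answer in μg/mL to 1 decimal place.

14.7 μg/mL

τ = 22 h = 2 half-lives, so f = (1/2)^2 = 0.25.
At steady state, R = 1/(1 − 0.25) = 4/3.
Single-dose peak C₀ = D/Vd = 1100/100 = 11 μg/mL.
Steady-state peak Cmax,ss = C₀·R = 11 × 4/3 ≈ 14.667 μg/mL.
Peak 14.7 μg/mL vs MTC 20 μg/mL: below toxic threshold.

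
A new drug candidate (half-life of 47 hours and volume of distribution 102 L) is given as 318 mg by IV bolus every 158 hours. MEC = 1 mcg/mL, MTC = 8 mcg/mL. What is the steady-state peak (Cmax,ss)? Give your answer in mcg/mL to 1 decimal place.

Over one 158-h interval, 158/47 ≈ 3.3617 half-lives elapse, leaving f ≈ 0.0973 of each dose.
Accumulation ratio R = 1/(1 − f) ≈ 1/0.9027 ≈ 1.1078.
Each bolus raises the concentration by D/Vd = 318/102 ≈ 3.118 mcg/mL.
Steady-state peak Cmax,ss = C₀·R ≈ 3.118 × 1.1078 ≈ 3.454 mcg/mL.
Peak 3.5 mcg/mL vs MTC 8 mcg/mL: below toxic threshold.

3.5 mcg/mL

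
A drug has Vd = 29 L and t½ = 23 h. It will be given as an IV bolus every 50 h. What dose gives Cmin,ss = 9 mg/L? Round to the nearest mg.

917 mg

τ/t½ = 50/23 ≈ 2.1739, so f = (1/2)^(50/23) ≈ 0.221609.
Cmin,ss = (D/Vd)·f/(1−f), so D = Cmin,ss·Vd·(1−f)/f.
D = 9 × 29 × (1−f)/f ≈ 9 × 29 × 3.51245 ≈ 916.75 mg.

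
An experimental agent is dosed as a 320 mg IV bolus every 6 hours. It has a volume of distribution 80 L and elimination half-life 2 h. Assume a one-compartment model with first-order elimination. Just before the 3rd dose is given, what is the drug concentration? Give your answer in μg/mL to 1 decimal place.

0.6 μg/mL

f = (1/2)^(τ/t½) = (1/2)^(6/2) ≈ 0.1250.
C₀ = D/Vd = 320/80 ≈ 4.000 μg/mL.
Before the 3rd dose, 2 doses have been given. Superposition: Cmin = C₀·(f + f²).
≈ 4.000 × (0.1250 + 0.0156) ≈ 4.000 × 0.1406 ≈ 0.562 μg/mL.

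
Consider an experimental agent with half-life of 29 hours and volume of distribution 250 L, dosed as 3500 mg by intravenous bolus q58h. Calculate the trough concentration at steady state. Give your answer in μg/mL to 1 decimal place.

4.7 μg/mL

τ = 58 h = 2 half-lives, so f = (1/2)^2 = 0.25.
Accumulation ratio R = 1/(1 − f) = 1/0.75 = 4/3.
Single-dose peak C₀ = D/Vd = 3500/250 = 14 μg/mL.
Steady-state peak Cmax,ss = C₀·R = 14 × 4/3 ≈ 18.667 μg/mL.
Steady-state trough Cmin,ss = Cmax,ss·f ≈ 18.667 × 0.25 ≈ 4.667 μg/mL.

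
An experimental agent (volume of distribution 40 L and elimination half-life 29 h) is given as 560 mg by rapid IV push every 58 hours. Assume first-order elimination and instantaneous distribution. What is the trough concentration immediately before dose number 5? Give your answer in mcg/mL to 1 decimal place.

f = (1/2)^(τ/t½) = (1/2)^(58/29) ≈ 0.2500.
C₀ = D/Vd = 560/40 ≈ 14.000 mcg/mL.
Before the 5th dose, 4 doses have been given. Superposition: Cmin = C₀·(f + f² + … + f^4).
≈ 14.000 × (0.2500 + 0.0625 + 0.0156 + 0.0039) ≈ 14.000 × 0.3320 ≈ 4.648 mcg/mL.

4.6 mcg/mL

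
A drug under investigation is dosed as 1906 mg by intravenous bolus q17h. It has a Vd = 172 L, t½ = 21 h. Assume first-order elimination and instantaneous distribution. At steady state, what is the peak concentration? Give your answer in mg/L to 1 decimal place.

k = ln2/t½ = ln2/21 ≈ 0.033007 h⁻¹; fraction remaining f = e^(−kτ) = e^(−0.033007×17) ≈ 0.5706.
At steady state, accumulation factor R = 1/(1 − e^(−kτ)) ≈ 2.3288.
Single-dose peak C₀ = D/Vd = 1906/172 ≈ 11.081 mg/L.
Cmax,ss = C₀/(1 − f) ≈ 11.081/0.4294 ≈ 25.806 mg/L.

25.8 mg/L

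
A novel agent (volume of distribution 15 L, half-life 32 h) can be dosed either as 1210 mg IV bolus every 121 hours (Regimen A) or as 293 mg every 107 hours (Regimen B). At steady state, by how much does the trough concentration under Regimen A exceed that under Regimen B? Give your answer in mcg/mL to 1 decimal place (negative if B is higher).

4.2 mcg/mL

Regimen A: f = (1/2)^(121/32) ≈ 0.0727; Cmin,ss = (1210/15)·f/(1−f) ≈ 6.324 mcg/mL.
Regimen B: f = (1/2)^(107/32) ≈ 0.0985; Cmin,ss = (293/15)·f/(1−f) ≈ 2.134 mcg/mL.
Difference ≈ 6.324 − 2.134 ≈ 4.190 mcg/mL.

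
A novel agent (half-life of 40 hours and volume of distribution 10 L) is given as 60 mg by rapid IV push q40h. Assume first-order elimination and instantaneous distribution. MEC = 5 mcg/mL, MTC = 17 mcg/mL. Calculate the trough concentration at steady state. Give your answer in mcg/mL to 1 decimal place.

τ = 40 h = 1 half-life, so f = (1/2)^1 = 0.5.
Accumulation ratio R = 1/(1 − f) = 1/0.5 = 2/1.
Single-dose peak C₀ = D/Vd = 60/10 = 6 mcg/mL.
Steady-state peak Cmax,ss = C₀·R = 6 × 2/1 ≈ 12.000 mcg/mL.
Steady-state trough Cmin,ss = Cmax,ss·f ≈ 12.000 × 0.5 ≈ 6.000 mcg/mL.
Trough 6.0 mcg/mL vs MEC 5 mcg/mL: adequate.

6.0 mcg/mL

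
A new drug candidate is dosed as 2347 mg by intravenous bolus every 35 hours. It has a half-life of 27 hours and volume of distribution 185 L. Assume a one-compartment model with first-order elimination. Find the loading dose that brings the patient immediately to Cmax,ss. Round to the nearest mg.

3959 mg

f = (1/2)^(35/27) ≈ 0.407170; accumulation ratio R = 1/(1−f) ≈ 1.68682.
Loading dose to hit Cmax,ss on first dose: D_load = D_maint·R ≈ 2347 × 1.68682 ≈ 3958.97 mg.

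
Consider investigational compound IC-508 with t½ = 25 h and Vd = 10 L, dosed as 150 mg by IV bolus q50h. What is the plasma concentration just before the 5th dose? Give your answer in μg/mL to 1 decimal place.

5.0 μg/mL

f = (1/2)^(τ/t½) = (1/2)^(50/25) ≈ 0.2500.
C₀ = D/Vd = 150/10 ≈ 15.000 μg/mL.
Before the 5th dose, 4 doses have been given. Superposition: Cmin = C₀·(f + f² + … + f^4).
≈ 15.000 × (0.2500 + 0.0625 + 0.0156 + 0.0039) ≈ 15.000 × 0.3320 ≈ 4.980 μg/mL.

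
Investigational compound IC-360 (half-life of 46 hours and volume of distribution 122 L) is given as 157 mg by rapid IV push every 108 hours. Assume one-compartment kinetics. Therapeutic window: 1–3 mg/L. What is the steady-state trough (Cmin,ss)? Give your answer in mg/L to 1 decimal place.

τ/t½ = 108/46 ≈ 2.3478, so fraction remaining f = (1/2)^(108/46) ≈ 0.1964.
Accumulation ratio R = 1/(1 − f) ≈ 1/0.8036 ≈ 1.2444.
Each bolus raises the concentration by D/Vd = 157/122 ≈ 1.287 mg/L.
Cmax,ss = C₀/(1 − f) ≈ 1.287/0.8036 ≈ 1.602 mg/L.
Steady-state trough Cmin,ss = Cmax,ss·f ≈ 1.602 × 0.1964 ≈ 0.315 mg/L.
Trough 0.3 mg/L vs MEC 1 mg/L: subtherapeutic.

0.3 mg/L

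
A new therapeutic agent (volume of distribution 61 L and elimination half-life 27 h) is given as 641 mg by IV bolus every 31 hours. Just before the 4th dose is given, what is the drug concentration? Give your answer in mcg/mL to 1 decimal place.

7.8 mcg/mL

f = (1/2)^(τ/t½) = (1/2)^(31/27) ≈ 0.4512.
C₀ = D/Vd = 641/61 ≈ 10.508 mcg/mL.
Before the 4th dose, 3 doses have been given. Superposition: Cmin = C₀·(f + f² + … + f^3).
≈ 10.508 × (0.4512 + 0.2036 + 0.0919) ≈ 10.508 × 0.7467 ≈ 7.846 mcg/mL.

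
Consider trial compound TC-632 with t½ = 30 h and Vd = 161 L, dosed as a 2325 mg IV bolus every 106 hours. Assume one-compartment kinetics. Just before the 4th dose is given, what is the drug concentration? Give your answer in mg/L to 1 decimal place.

1.4 mg/L

f = (1/2)^(τ/t½) = (1/2)^(106/30) ≈ 0.0864.
C₀ = D/Vd = 2325/161 ≈ 14.441 mg/L.
Before the 4th dose, 3 doses have been given. Superposition: Cmin = C₀·(f + f² + … + f^3).
≈ 14.441 × (0.0864 + 0.0075 + 0.0006) ≈ 14.441 × 0.0945 ≈ 1.365 mg/L.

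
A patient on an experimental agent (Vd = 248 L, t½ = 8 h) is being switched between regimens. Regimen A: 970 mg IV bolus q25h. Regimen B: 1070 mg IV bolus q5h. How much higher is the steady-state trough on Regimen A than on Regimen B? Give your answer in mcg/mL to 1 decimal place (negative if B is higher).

-7.5 mcg/mL

Regimen A: f = (1/2)^(25/8) ≈ 0.1146; Cmin,ss = (970/248)·f/(1−f) ≈ 0.506 mcg/mL.
Regimen B: f = (1/2)^(5/8) ≈ 0.6484; Cmin,ss = (1070/248)·f/(1−f) ≈ 7.957 mcg/mL.
Difference ≈ 0.506 − 7.957 ≈ -7.451 mcg/mL.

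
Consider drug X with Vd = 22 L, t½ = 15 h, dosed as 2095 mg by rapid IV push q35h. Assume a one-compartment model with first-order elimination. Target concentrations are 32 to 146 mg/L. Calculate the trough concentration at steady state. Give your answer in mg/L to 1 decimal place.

k = ln2/t½ = ln2/15 ≈ 0.046210 h⁻¹; fraction remaining f = e^(−kτ) = e^(−0.046210×35) ≈ 0.1984.
Accumulation ratio R = 1/(1 − f) ≈ 1/0.8016 ≈ 1.2475.
Single-dose peak C₀ = D/Vd = 2095/22 ≈ 95.227 mg/L.
Steady-state peak Cmax,ss = C₀·R ≈ 95.227 × 1.2475 ≈ 118.796 mg/L.
One interval later, Cmin,ss = Cmax,ss·e^(−kτ) ≈ 118.796 × 0.1984 ≈ 23.569 mg/L.
Trough 23.6 mg/L vs MEC 32 mg/L: subtherapeutic.

23.6 mg/L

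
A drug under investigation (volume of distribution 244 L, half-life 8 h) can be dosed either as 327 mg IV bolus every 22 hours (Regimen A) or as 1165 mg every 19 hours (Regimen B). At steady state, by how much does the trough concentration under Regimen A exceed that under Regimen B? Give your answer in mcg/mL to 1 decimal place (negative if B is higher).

-0.9 mcg/mL

Regimen A: f = (1/2)^(22/8) ≈ 0.1487; Cmin,ss = (327/244)·f/(1−f) ≈ 0.234 mcg/mL.
Regimen B: f = (1/2)^(19/8) ≈ 0.1928; Cmin,ss = (1165/244)·f/(1−f) ≈ 1.140 mcg/mL.
Difference ≈ 0.234 − 1.140 ≈ -0.906 mcg/mL.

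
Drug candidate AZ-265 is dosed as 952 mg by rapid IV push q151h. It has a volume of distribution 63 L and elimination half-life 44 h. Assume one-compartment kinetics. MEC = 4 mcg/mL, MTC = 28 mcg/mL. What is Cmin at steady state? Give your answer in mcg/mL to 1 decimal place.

τ/t½ = 151/44 ≈ 3.4318, so fraction remaining f = (1/2)^(151/44) ≈ 0.0927.
Accumulation ratio R = 1/(1 − f) ≈ 1/0.9073 ≈ 1.1022.
Each bolus raises the concentration by D/Vd = 952/63 ≈ 15.111 mcg/mL.
Cmax,ss = C₀/(1 − f) ≈ 15.111/0.9073 ≈ 16.655 mcg/mL.
Steady-state trough Cmin,ss = Cmax,ss·f ≈ 16.655 × 0.0927 ≈ 1.544 mcg/mL.
Trough 1.5 mcg/mL vs MEC 4 mcg/mL: subtherapeutic.

1.5 mcg/mL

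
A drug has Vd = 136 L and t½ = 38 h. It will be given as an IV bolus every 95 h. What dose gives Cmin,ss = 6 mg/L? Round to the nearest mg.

τ/t½ = 95/38 ≈ 2.5, so f = (1/2)^(95/38) ≈ 0.176777.
Cmin,ss = (D/Vd)·f/(1−f), so D = Cmin,ss·Vd·(1−f)/f.
D = 6 × 136 × (1−f)/f ≈ 6 × 136 × 4.65684 ≈ 3799.98 mg.

3800 mg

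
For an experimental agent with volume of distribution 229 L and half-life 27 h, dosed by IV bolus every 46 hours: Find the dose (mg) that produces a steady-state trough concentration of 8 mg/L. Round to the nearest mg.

4135 mg

τ/t½ = 46/27 ≈ 1.7037, so f = (1/2)^(46/27) ≈ 0.306997.
Cmin,ss = (D/Vd)·f/(1−f), so D = Cmin,ss·Vd·(1−f)/f.
D = 8 × 229 × (1−f)/f ≈ 8 × 229 × 2.25736 ≈ 4135.48 mg.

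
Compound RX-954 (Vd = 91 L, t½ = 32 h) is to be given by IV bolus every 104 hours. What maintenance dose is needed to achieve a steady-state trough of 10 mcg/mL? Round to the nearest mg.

τ/t½ = 104/32 ≈ 3.25, so f = (1/2)^(104/32) ≈ 0.105112.
Cmin,ss = (D/Vd)·f/(1−f), so D = Cmin,ss·Vd·(1−f)/f.
D = 10 × 91 × (1−f)/f ≈ 10 × 91 × 8.51366 ≈ 7747.43 mg.

7747 mg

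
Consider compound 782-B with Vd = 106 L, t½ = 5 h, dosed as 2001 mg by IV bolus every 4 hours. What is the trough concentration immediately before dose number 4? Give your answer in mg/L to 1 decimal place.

f = (1/2)^(τ/t½) = (1/2)^(4/5) ≈ 0.5743.
C₀ = D/Vd = 2001/106 ≈ 18.877 mg/L.
Before the 4th dose, 3 doses have been given. Superposition: Cmin = C₀·(f + f² + … + f^3).
≈ 18.877 × (0.5743 + 0.3298 + 0.1894) ≈ 18.877 × 1.0935 ≈ 20.642 mg/L.

20.6 mg/L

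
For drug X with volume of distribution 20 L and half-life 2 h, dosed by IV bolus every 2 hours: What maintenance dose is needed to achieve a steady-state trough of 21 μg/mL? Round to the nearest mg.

τ/t½ = 2/2 ≈ 1, so f = (1/2)^(2/2) ≈ 0.500000.
Cmin,ss = (D/Vd)·f/(1−f), so D = Cmin,ss·Vd·(1−f)/f.
D = 21 × 20 × (1−f)/f ≈ 21 × 20 × 1.00000 ≈ 420.00 mg.

420 mg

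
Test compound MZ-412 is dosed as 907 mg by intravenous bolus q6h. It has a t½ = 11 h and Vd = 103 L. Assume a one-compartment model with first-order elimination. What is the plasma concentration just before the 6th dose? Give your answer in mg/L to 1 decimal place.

16.3 mg/L

f = (1/2)^(τ/t½) = (1/2)^(6/11) ≈ 0.6852.
C₀ = D/Vd = 907/103 ≈ 8.806 mg/L.
Before the 6th dose, 5 doses have been given. Superposition: Cmin = C₀·(f + f² + … + f^5).
≈ 8.806 × (0.6852 + 0.4695 + 0.3217 + 0.2204 + 0.1510) ≈ 8.806 × 1.8478 ≈ 16.272 mg/L.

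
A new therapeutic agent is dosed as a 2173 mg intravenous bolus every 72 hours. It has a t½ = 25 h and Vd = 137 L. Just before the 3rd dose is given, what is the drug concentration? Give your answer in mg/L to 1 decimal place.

2.4 mg/L

f = (1/2)^(τ/t½) = (1/2)^(72/25) ≈ 0.1358.
C₀ = D/Vd = 2173/137 ≈ 15.861 mg/L.
Before the 3rd dose, 2 doses have been given. Superposition: Cmin = C₀·(f + f²).
≈ 15.861 × (0.1358 + 0.0184) ≈ 15.861 × 0.1542 ≈ 2.446 mg/L.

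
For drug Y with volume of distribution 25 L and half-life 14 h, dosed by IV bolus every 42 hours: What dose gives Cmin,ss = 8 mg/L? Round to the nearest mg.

1400 mg

τ/t½ = 42/14 ≈ 3, so f = (1/2)^(42/14) ≈ 0.125000.
Cmin,ss = (D/Vd)·f/(1−f), so D = Cmin,ss·Vd·(1−f)/f.
D = 8 × 25 × (1−f)/f ≈ 8 × 25 × 7.00000 ≈ 1400.00 mg.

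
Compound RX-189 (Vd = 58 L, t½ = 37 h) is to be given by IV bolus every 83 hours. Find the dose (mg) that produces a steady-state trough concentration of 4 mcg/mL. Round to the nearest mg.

866 mg

τ/t½ = 83/37 ≈ 2.2432, so f = (1/2)^(83/37) ≈ 0.211211.
Cmin,ss = (D/Vd)·f/(1−f), so D = Cmin,ss·Vd·(1−f)/f.
D = 4 × 58 × (1−f)/f ≈ 4 × 58 × 3.73460 ≈ 866.43 mg.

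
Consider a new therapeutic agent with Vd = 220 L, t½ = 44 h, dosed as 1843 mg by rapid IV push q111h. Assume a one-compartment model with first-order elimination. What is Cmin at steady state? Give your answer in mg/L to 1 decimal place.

Over one 111-h interval, 111/44 ≈ 2.5227 half-lives elapse, leaving f ≈ 0.1740 of each dose.
At steady state, accumulation factor R = 1/(1 − e^(−kτ)) ≈ 1.2107.
Single-dose peak C₀ = D/Vd = 1843/220 ≈ 8.377 mg/L.
Cmax,ss = C₀/(1 − f) ≈ 8.377/0.8260 ≈ 10.142 mg/L.
Steady-state trough Cmin,ss = Cmax,ss·f ≈ 10.142 × 0.1740 ≈ 1.765 mg/L.

1.8 mg/L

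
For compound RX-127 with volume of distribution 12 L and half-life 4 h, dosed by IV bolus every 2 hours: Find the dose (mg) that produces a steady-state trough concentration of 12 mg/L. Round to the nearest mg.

τ/t½ = 2/4 ≈ 0.5, so f = (1/2)^(2/4) ≈ 0.707107.
Cmin,ss = (D/Vd)·f/(1−f), so D = Cmin,ss·Vd·(1−f)/f.
D = 12 × 12 × (1−f)/f ≈ 12 × 12 × 0.41421 ≈ 59.65 mg.

60 mg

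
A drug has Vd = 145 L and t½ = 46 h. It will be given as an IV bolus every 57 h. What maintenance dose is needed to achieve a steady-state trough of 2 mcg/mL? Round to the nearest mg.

τ/t½ = 57/46 ≈ 1.2391, so f = (1/2)^(57/46) ≈ 0.423628.
Cmin,ss = (D/Vd)·f/(1−f), so D = Cmin,ss·Vd·(1−f)/f.
D = 2 × 145 × (1−f)/f ≈ 2 × 145 × 1.36056 ≈ 394.56 mg.

395 mg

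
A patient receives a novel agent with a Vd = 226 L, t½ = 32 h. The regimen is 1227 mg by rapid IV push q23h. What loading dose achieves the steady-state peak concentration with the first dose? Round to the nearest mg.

3127 mg

f = (1/2)^(23/32) ≈ 0.607624; accumulation ratio R = 1/(1−f) ≈ 2.54858.
Loading dose to hit Cmax,ss on first dose: D_load = D_maint·R ≈ 1227 × 2.54858 ≈ 3127.11 mg.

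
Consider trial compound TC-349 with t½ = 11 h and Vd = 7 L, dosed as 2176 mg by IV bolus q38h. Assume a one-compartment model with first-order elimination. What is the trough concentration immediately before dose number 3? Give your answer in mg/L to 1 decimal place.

30.9 mg/L

f = (1/2)^(τ/t½) = (1/2)^(38/11) ≈ 0.0912.
C₀ = D/Vd = 2176/7 ≈ 310.857 mg/L.
Before the 3rd dose, 2 doses have been given. Superposition: Cmin = C₀·(f + f²).
≈ 310.857 × (0.0912 + 0.0083) ≈ 310.857 × 0.0995 ≈ 30.930 mg/L.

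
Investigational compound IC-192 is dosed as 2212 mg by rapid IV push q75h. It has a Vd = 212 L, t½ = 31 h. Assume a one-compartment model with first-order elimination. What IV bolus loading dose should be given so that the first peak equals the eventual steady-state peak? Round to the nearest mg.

f = (1/2)^(75/31) ≈ 0.186940; accumulation ratio R = 1/(1−f) ≈ 1.22992.
Loading dose to hit Cmax,ss on first dose: D_load = D_maint·R ≈ 2212 × 1.22992 ≈ 2720.58 mg.

2721 mg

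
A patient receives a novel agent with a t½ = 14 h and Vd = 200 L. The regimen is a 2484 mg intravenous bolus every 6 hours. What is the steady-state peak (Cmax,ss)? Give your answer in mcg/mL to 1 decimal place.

τ/t½ = 6/14 ≈ 0.42857, so fraction remaining f = (1/2)^(6/14) ≈ 0.7430.
At steady state, accumulation factor R = 1/(1 − e^(−kτ)) ≈ 3.8911.
Single-dose peak C₀ = D/Vd = 2484/200 ≈ 12.420 mcg/mL.
Steady-state peak Cmax,ss = C₀·R ≈ 12.420 × 3.8911 ≈ 48.327 mcg/mL.

48.3 mcg/mL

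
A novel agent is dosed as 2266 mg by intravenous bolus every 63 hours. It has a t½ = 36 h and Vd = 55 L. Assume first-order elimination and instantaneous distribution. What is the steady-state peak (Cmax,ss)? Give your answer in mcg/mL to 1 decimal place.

k = ln2/t½ = ln2/36 ≈ 0.019254 h⁻¹; fraction remaining f = e^(−kτ) = e^(−0.019254×63) ≈ 0.2973.
At steady state, accumulation factor R = 1/(1 − e^(−kτ)) ≈ 1.4231.
Single-dose peak C₀ = D/Vd = 2266/55 ≈ 41.200 mcg/mL.
Cmax,ss = C₀/(1 − f) ≈ 41.200/0.7027 ≈ 58.631 mcg/mL.

58.6 mcg/mL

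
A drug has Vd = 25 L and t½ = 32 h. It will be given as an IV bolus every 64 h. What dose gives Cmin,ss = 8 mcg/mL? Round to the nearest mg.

600 mg

τ/t½ = 64/32 ≈ 2, so f = (1/2)^(64/32) ≈ 0.250000.
Cmin,ss = (D/Vd)·f/(1−f), so D = Cmin,ss·Vd·(1−f)/f.
D = 8 × 25 × (1−f)/f ≈ 8 × 25 × 3.00000 ≈ 600.00 mg.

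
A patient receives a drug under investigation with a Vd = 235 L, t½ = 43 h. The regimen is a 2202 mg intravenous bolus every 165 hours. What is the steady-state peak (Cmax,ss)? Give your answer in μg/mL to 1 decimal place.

10.1 μg/mL

τ/t½ = 165/43 ≈ 3.8372, so fraction remaining f = (1/2)^(165/43) ≈ 0.0700.
At steady state, accumulation factor R = 1/(1 − e^(−kτ)) ≈ 1.0753.
Each bolus raises the concentration by D/Vd = 2202/235 ≈ 9.370 μg/mL.
Steady-state peak Cmax,ss = C₀·R ≈ 9.370 × 1.0753 ≈ 10.076 μg/mL.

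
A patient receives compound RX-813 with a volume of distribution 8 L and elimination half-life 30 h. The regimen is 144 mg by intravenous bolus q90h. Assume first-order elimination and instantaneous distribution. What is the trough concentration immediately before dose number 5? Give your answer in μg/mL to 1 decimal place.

2.6 μg/mL

f = (1/2)^(τ/t½) = (1/2)^(90/30) ≈ 0.1250.
C₀ = D/Vd = 144/8 ≈ 18.000 μg/mL.
Before the 5th dose, 4 doses have been given. Superposition: Cmin = C₀·(f + f² + … + f^4).
≈ 18.000 × (0.1250 + 0.0156 + 0.0020 + 0.0002) ≈ 18.000 × 0.1428 ≈ 2.570 μg/mL.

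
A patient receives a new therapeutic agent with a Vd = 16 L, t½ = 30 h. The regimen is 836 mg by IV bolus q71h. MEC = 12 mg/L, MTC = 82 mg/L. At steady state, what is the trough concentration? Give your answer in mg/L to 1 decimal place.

k = ln2/t½ = ln2/30 ≈ 0.023105 h⁻¹; fraction remaining f = e^(−kτ) = e^(−0.023105×71) ≈ 0.1939.
Single-dose peak C₀ = D/Vd = 836/16 ≈ 52.250 mg/L.
Steady-state trough Cmin,ss = C₀·f/(1−f) ≈ 52.250 × 0.1939/0.8061 ≈ 12.568 mg/L.
Trough 12.6 mg/L vs MEC 12 mg/L: adequate.

12.6 mg/L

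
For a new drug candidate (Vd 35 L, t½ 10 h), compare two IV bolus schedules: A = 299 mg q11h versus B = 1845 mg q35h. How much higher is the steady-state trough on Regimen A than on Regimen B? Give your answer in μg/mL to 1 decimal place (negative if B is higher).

Regimen A: f = (1/2)^(11/10) ≈ 0.4665; Cmin,ss = (299/35)·f/(1−f) ≈ 7.470 μg/mL.
Regimen B: f = (1/2)^(35/10) ≈ 0.0884; Cmin,ss = (1845/35)·f/(1−f) ≈ 5.112 μg/mL.
Difference ≈ 7.470 − 5.112 ≈ 2.358 μg/mL.

2.4 μg/mL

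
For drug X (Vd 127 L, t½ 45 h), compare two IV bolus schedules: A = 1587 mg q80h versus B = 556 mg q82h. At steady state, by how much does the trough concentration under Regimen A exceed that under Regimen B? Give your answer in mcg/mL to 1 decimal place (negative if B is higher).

Regimen A: f = (1/2)^(80/45) ≈ 0.2916; Cmin,ss = (1587/127)·f/(1−f) ≈ 5.144 mcg/mL.
Regimen B: f = (1/2)^(82/45) ≈ 0.2828; Cmin,ss = (556/127)·f/(1−f) ≈ 1.726 mcg/mL.
Difference ≈ 5.144 − 1.726 ≈ 3.418 mcg/mL.

3.4 mcg/mL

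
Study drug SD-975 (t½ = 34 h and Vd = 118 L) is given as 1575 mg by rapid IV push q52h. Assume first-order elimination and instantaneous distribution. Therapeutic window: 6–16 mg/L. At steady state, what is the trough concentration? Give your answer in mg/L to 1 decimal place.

τ/t½ = 52/34 ≈ 1.5294, so fraction remaining f = (1/2)^(52/34) ≈ 0.3464.
At steady state, accumulation factor R = 1/(1 − e^(−kτ)) ≈ 1.5300.
Each bolus raises the concentration by D/Vd = 1575/118 ≈ 13.347 mg/L.
Cmax,ss = C₀/(1 − f) ≈ 13.347/0.6536 ≈ 20.421 mg/L.
One interval later, Cmin,ss = Cmax,ss·e^(−kτ) ≈ 20.421 × 0.3464 ≈ 7.074 mg/L.
Trough 7.1 mg/L vs MEC 6 mg/L: adequate.

7.1 mg/L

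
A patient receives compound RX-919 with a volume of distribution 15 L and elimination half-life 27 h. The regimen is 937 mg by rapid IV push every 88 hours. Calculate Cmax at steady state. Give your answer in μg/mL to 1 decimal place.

69.8 μg/mL

k = ln2/t½ = ln2/27 ≈ 0.025672 h⁻¹; fraction remaining f = e^(−kτ) = e^(−0.025672×88) ≈ 0.1044.
Accumulation ratio R = 1/(1 − f) ≈ 1/0.8956 ≈ 1.1166.
Single-dose peak C₀ = D/Vd = 937/15 ≈ 62.467 μg/mL.
Steady-state peak Cmax,ss = C₀·R ≈ 62.467 × 1.1166 ≈ 69.751 μg/mL.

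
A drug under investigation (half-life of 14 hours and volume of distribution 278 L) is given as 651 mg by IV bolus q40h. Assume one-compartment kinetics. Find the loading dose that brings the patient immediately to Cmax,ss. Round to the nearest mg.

755 mg

f = (1/2)^(40/14) ≈ 0.138011; accumulation ratio R = 1/(1−f) ≈ 1.16011.
Loading dose to hit Cmax,ss on first dose: D_load = D_maint·R ≈ 651 × 1.16011 ≈ 755.23 mg.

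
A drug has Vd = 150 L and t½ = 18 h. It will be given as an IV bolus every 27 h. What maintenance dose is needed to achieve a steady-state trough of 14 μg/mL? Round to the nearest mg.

τ/t½ = 27/18 ≈ 1.5, so f = (1/2)^(27/18) ≈ 0.353553.
Cmin,ss = (D/Vd)·f/(1−f), so D = Cmin,ss·Vd·(1−f)/f.
D = 14 × 150 × (1−f)/f ≈ 14 × 150 × 1.82843 ≈ 3839.70 mg.

3840 mg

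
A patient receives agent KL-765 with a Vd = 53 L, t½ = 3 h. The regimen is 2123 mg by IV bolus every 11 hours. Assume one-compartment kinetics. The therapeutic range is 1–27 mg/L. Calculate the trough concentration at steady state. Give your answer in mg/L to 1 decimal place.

Over one 11-h interval, 11/3 ≈ 3.6667 half-lives elapse, leaving f ≈ 0.0787 of each dose.
Accumulation ratio R = 1/(1 − f) ≈ 1/0.9213 ≈ 1.0854.
Each bolus raises the concentration by D/Vd = 2123/53 ≈ 40.057 mg/L.
Cmax,ss = C₀/(1 − f) ≈ 40.057/0.9213 ≈ 43.479 mg/L.
Steady-state trough Cmin,ss = Cmax,ss·f ≈ 43.479 × 0.0787 ≈ 3.422 mg/L.
Trough 3.4 mg/L vs MEC 1 mg/L: adequate.

3.4 mg/L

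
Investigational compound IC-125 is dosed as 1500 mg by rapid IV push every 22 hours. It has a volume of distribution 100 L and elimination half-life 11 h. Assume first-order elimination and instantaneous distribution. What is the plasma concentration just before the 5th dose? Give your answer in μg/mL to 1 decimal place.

5.0 μg/mL

f = (1/2)^(τ/t½) = (1/2)^(22/11) ≈ 0.2500.
C₀ = D/Vd = 1500/100 ≈ 15.000 μg/mL.
Before the 5th dose, 4 doses have been given. Superposition: Cmin = C₀·(f + f² + … + f^4).
≈ 15.000 × (0.2500 + 0.0625 + 0.0156 + 0.0039) ≈ 15.000 × 0.3320 ≈ 4.980 μg/mL.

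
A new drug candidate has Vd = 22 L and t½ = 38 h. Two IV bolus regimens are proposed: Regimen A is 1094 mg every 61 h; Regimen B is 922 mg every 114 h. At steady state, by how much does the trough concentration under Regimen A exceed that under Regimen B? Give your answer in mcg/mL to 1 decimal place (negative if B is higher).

18.4 mcg/mL

Regimen A: f = (1/2)^(61/38) ≈ 0.3287; Cmin,ss = (1094/22)·f/(1−f) ≈ 24.349 mcg/mL.
Regimen B: f = (1/2)^(114/38) ≈ 0.1250; Cmin,ss = (922/22)·f/(1−f) ≈ 5.987 mcg/mL.
Difference ≈ 24.349 − 5.987 ≈ 18.362 mcg/mL.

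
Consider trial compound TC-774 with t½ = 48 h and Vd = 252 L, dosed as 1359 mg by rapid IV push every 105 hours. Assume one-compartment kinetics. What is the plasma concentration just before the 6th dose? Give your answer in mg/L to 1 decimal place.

f = (1/2)^(τ/t½) = (1/2)^(105/48) ≈ 0.2195.
C₀ = D/Vd = 1359/252 ≈ 5.393 mg/L.
Before the 6th dose, 5 doses have been given. Superposition: Cmin = C₀·(f + f² + … + f^5).
≈ 5.393 × (0.2195 + 0.0482 + 0.0106 + 0.0023 + 0.0005) ≈ 5.393 × 0.2811 ≈ 1.516 mg/L.

1.5 mg/L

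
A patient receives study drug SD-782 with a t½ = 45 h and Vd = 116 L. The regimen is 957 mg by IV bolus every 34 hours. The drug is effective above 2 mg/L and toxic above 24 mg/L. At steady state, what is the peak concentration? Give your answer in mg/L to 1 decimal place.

20.2 mg/L

Over one 34-h interval, 34/45 ≈ 0.75556 half-lives elapse, leaving f ≈ 0.5923 of each dose.
Accumulation ratio R = 1/(1 − f) ≈ 1/0.4077 ≈ 2.4528.
Each bolus raises the concentration by D/Vd = 957/116 ≈ 8.250 mg/L.
Steady-state peak Cmax,ss = C₀·R ≈ 8.250 × 2.4528 ≈ 20.236 mg/L.
Peak 20.2 mg/L vs MTC 24 mg/L: below toxic threshold.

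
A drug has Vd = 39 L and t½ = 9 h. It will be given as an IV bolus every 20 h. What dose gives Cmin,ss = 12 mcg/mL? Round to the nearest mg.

τ/t½ = 20/9 ≈ 2.2222, so f = (1/2)^(20/9) ≈ 0.214311.
Cmin,ss = (D/Vd)·f/(1−f), so D = Cmin,ss·Vd·(1−f)/f.
D = 12 × 39 × (1−f)/f ≈ 12 × 39 × 3.66612 ≈ 1715.74 mg.

1716 mg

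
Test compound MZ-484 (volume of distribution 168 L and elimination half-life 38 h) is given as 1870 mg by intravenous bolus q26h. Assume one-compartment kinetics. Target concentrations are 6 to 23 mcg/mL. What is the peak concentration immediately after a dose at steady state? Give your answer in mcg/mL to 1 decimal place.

Over one 26-h interval, 26/38 ≈ 0.68421 half-lives elapse, leaving f ≈ 0.6223 of each dose.
Accumulation ratio R = 1/(1 − f) ≈ 1/0.3777 ≈ 2.6476.
Each bolus raises the concentration by D/Vd = 1870/168 ≈ 11.131 mcg/mL.
Cmax,ss = C₀/(1 − f) ≈ 11.131/0.3777 ≈ 29.470 mcg/mL.
Peak 29.5 mcg/mL vs MTC 23 mcg/mL: exceeds toxic threshold.

29.5 mcg/mL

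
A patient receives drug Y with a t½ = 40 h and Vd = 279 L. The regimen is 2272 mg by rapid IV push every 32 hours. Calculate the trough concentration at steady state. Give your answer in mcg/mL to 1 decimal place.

11.0 mcg/mL

Over one 32-h interval, 32/40 ≈ 0.8 half-lives elapse, leaving f ≈ 0.5743 of each dose.
Accumulation ratio R = 1/(1 − f) ≈ 1/0.4257 ≈ 2.3491.
Single-dose peak C₀ = D/Vd = 2272/279 ≈ 8.143 mcg/mL.
Cmax,ss = C₀/(1 − f) ≈ 8.143/0.4257 ≈ 19.128 mcg/mL.
Steady-state trough Cmin,ss = Cmax,ss·f ≈ 19.128 × 0.5743 ≈ 10.985 mcg/mL.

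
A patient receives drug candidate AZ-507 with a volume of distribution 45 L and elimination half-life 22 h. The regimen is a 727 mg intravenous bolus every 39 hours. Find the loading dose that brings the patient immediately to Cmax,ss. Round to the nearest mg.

f = (1/2)^(39/22) ≈ 0.292655; accumulation ratio R = 1/(1−f) ≈ 1.41374.
Loading dose to hit Cmax,ss on first dose: D_load = D_maint·R ≈ 727 × 1.41374 ≈ 1027.79 mg.

1028 mg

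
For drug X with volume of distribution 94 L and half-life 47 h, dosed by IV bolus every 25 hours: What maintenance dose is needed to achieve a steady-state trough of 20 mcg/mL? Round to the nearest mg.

838 mg

τ/t½ = 25/47 ≈ 0.53191, so f = (1/2)^(25/47) ≈ 0.691636.
Cmin,ss = (D/Vd)·f/(1−f), so D = Cmin,ss·Vd·(1−f)/f.
D = 20 × 94 × (1−f)/f ≈ 20 × 94 × 0.44585 ≈ 838.20 mg.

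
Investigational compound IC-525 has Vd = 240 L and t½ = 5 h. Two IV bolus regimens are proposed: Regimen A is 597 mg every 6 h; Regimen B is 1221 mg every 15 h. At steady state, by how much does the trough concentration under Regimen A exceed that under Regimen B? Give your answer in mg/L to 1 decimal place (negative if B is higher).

1.2 mg/L

Regimen A: f = (1/2)^(6/5) ≈ 0.4353; Cmin,ss = (597/240)·f/(1−f) ≈ 1.917 mg/L.
Regimen B: f = (1/2)^(15/5) ≈ 0.1250; Cmin,ss = (1221/240)·f/(1−f) ≈ 0.727 mg/L.
Difference ≈ 1.917 − 0.727 ≈ 1.190 mg/L.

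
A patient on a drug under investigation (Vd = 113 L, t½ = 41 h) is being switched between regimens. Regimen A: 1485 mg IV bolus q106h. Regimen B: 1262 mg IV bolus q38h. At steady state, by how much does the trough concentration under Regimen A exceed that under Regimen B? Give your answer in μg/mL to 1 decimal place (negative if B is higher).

-9.8 μg/mL

Regimen A: f = (1/2)^(106/41) ≈ 0.1666; Cmin,ss = (1485/113)·f/(1−f) ≈ 2.627 μg/mL.
Regimen B: f = (1/2)^(38/41) ≈ 0.5260; Cmin,ss = (1262/113)·f/(1−f) ≈ 12.393 μg/mL.
Difference ≈ 2.627 − 12.393 ≈ -9.766 μg/mL.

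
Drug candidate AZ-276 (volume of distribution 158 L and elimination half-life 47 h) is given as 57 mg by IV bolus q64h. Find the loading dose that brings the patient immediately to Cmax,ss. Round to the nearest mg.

93 mg

f = (1/2)^(64/47) ≈ 0.389123; accumulation ratio R = 1/(1−f) ≈ 1.63699.
Loading dose to hit Cmax,ss on first dose: D_load = D_maint·R ≈ 57 × 1.63699 ≈ 93.31 mg.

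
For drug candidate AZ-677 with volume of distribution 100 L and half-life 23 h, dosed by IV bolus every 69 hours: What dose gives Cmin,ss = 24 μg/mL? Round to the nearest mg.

τ/t½ = 69/23 ≈ 3, so f = (1/2)^(69/23) ≈ 0.125000.
Cmin,ss = (D/Vd)·f/(1−f), so D = Cmin,ss·Vd·(1−f)/f.
D = 24 × 100 × (1−f)/f ≈ 24 × 100 × 7.00000 ≈ 16800.00 mg.

16800 mg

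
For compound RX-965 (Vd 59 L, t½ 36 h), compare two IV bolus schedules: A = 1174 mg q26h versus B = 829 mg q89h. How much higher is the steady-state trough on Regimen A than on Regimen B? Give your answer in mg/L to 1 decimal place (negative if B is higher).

Regimen A: f = (1/2)^(26/36) ≈ 0.6062; Cmin,ss = (1174/59)·f/(1−f) ≈ 30.631 mg/L.
Regimen B: f = (1/2)^(89/36) ≈ 0.1802; Cmin,ss = (829/59)·f/(1−f) ≈ 3.089 mg/L.
Difference ≈ 30.631 − 3.089 ≈ 27.542 mg/L.

27.5 mg/L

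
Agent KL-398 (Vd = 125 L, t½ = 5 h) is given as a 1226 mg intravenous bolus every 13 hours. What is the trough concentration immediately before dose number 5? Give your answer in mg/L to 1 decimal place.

1.9 mg/L

f = (1/2)^(τ/t½) = (1/2)^(13/5) ≈ 0.1649.
C₀ = D/Vd = 1226/125 ≈ 9.808 mg/L.
Before the 5th dose, 4 doses have been given. Superposition: Cmin = C₀·(f + f² + … + f^4).
≈ 9.808 × (0.1649 + 0.0272 + 0.0045 + 0.0007) ≈ 9.808 × 0.1973 ≈ 1.935 mg/L.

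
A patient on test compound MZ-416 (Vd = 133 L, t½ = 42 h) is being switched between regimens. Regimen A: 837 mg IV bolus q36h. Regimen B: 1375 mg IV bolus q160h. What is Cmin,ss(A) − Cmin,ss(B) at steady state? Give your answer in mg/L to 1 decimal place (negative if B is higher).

Regimen A: f = (1/2)^(36/42) ≈ 0.5520; Cmin,ss = (837/133)·f/(1−f) ≈ 7.754 mg/L.
Regimen B: f = (1/2)^(160/42) ≈ 0.0713; Cmin,ss = (1375/133)·f/(1−f) ≈ 0.794 mg/L.
Difference ≈ 7.754 − 0.794 ≈ 6.960 mg/L.

7.0 mg/L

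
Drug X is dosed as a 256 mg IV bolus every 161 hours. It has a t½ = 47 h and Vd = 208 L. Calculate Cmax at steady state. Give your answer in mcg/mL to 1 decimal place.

1.4 mcg/mL

τ/t½ = 161/47 ≈ 3.4255, so fraction remaining f = (1/2)^(161/47) ≈ 0.0931.
At steady state, accumulation factor R = 1/(1 − e^(−kτ)) ≈ 1.1027.
Single-dose peak C₀ = D/Vd = 256/208 ≈ 1.231 mcg/mL.
Steady-state peak Cmax,ss = C₀·R ≈ 1.231 × 1.1027 ≈ 1.357 mcg/mL.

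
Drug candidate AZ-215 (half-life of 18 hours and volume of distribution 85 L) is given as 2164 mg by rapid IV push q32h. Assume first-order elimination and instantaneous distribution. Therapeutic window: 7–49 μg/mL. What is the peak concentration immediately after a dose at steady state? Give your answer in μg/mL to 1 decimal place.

35.9 μg/mL

k = ln2/t½ = ln2/18 ≈ 0.038508 h⁻¹; fraction remaining f = e^(−kτ) = e^(−0.038508×32) ≈ 0.2916.
At steady state, accumulation factor R = 1/(1 − e^(−kτ)) ≈ 1.4116.
Single-dose peak C₀ = D/Vd = 2164/85 ≈ 25.459 μg/mL.
Steady-state peak Cmax,ss = C₀·R ≈ 25.459 × 1.4116 ≈ 35.938 μg/mL.
Peak 35.9 μg/mL vs MTC 49 μg/mL: below toxic threshold.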